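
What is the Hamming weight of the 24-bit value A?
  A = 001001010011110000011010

001001010011110000011010
1-bits at positions (from bit 0 = LSB): 1, 3, 4, 10, 11, 12, 13, 16, 18, 21
Count = 10

Answer: 10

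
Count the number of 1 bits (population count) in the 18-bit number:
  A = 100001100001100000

100001100001100000
1-bits at positions (from bit 0 = LSB): 5, 6, 11, 12, 17
Count = 5

Answer: 5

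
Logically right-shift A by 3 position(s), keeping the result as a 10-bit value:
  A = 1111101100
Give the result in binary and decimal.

Logical shift right by 3: drop the bottom 3 bit(s), prepend 3 zero(s) on the left.
  1111101100  ->  keep [1111101], discard [100], prepend 000
= 0001111101

Answer: 0001111101 (125)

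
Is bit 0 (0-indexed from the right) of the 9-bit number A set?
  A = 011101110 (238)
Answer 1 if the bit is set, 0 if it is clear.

Bit 0 is the 1st from the right.
  011101110
          ^
That bit is 0.

Answer: 0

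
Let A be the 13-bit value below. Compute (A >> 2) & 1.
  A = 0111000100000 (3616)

Bit 2 is the 3rd from the right.
  0111000100000
            ^
That bit is 0.

Answer: 0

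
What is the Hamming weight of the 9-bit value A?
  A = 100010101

100010101
1-bits at positions (from bit 0 = LSB): 0, 2, 4, 8
Count = 4

Answer: 4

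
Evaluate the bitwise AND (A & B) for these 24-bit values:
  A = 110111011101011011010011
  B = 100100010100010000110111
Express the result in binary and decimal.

Apply & to each column (1 only where both bits are 1):
  110111011101011011010011
& 100100010100010000110111
--------------------------
  100100010100010000010011

Answer: 100100010100010000010011 (9520147)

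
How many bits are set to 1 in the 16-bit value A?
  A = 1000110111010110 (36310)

1000110111010110
1-bits at positions (from bit 0 = LSB): 1, 2, 4, 6, 7, 8, 10, 11, 15
Count = 9

Answer: 9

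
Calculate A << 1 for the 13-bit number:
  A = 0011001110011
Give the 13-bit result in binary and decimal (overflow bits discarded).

Shift left by 1: drop the top 1 bit(s), append 1 zero(s) on the right.
  0011001110011  ->  discard [0], keep [011001110011], append 0
= 0110011100110

Answer: 0110011100110 (3302)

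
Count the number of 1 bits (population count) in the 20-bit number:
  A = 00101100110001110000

00101100110001110000
1-bits at positions (from bit 0 = LSB): 4, 5, 6, 10, 11, 14, 15, 17
Count = 8

Answer: 8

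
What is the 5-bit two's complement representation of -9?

1. Binary of +9:  01001
2. Invert bits:     10110
3. Add 1:           10111

Answer: 10111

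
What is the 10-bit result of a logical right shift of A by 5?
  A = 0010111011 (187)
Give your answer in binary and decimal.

Logical shift right by 5: drop the bottom 5 bit(s), prepend 5 zero(s) on the left.
  0010111011  ->  keep [00101], discard [11011], prepend 00000
= 0000000101

Answer: 0000000101 (5)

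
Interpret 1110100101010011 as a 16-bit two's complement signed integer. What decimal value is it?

MSB is 1, so the value is negative. Find the magnitude:
1. Invert bits:  0001011010101100
2. Add 1:        0001011010101101  = 5805
3. Apply sign:   -5805

Answer: -5805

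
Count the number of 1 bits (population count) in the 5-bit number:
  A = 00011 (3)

00011
1-bits at positions (from bit 0 = LSB): 0, 1
Count = 2

Answer: 2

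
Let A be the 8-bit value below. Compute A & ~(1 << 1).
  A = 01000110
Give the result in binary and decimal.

Mask = ~(1 << 1) = 11111101
Bit 1 of A is 1, so AND-ing with the mask clears it to 0.
  01000110
& 11111101
----------
  01000100

Answer: 01000100 (68)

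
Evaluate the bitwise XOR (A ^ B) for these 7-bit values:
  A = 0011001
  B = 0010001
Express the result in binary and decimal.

Apply ^ to each column (1 where bits differ):
  0011001
^ 0010001
---------
  0001000

Answer: 0001000 (8)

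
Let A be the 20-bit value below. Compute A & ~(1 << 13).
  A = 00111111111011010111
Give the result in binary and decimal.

Mask = ~(1 << 13) = 11111101111111111111
Bit 13 of A is 1, so AND-ing with the mask clears it to 0.
  00111111111011010111
& 11111101111111111111
----------------------
  00111101111011010111

Answer: 00111101111011010111 (253655)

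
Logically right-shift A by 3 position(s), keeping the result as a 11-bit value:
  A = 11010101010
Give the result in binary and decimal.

Logical shift right by 3: drop the bottom 3 bit(s), prepend 3 zero(s) on the left.
  11010101010  ->  keep [11010101], discard [010], prepend 000
= 00011010101

Answer: 00011010101 (213)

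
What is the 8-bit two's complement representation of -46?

1. Binary of +46:  00101110
2. Invert bits:     11010001
3. Add 1:           11010010

Answer: 11010010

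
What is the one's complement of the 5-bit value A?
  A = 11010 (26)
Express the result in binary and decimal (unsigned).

Flip each bit (0->1, 1->0):
  11010
  00101

Answer: 00101 (5)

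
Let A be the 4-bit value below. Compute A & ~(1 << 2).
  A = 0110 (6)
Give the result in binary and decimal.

Mask = ~(1 << 2) = 1011
Bit 2 of A is 1, so AND-ing with the mask clears it to 0.
  0110
& 1011
------
  0010

Answer: 0010 (2)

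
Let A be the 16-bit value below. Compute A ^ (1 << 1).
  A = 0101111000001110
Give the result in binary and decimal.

Mask = 1 << 1 = 0000000000000010
Bit 1 of A is 1; XOR with the mask flips it to 0.
  0101111000001110
^ 0000000000000010
------------------
  0101111000001100

Answer: 0101111000001100 (24076)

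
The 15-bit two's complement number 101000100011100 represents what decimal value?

MSB is 1, so the value is negative. Find the magnitude:
1. Invert bits:  010111011100011
2. Add 1:        010111011100100  = 12004
3. Apply sign:   -12004

Answer: -12004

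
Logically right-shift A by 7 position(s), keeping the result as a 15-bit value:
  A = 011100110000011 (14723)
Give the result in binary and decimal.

Logical shift right by 7: drop the bottom 7 bit(s), prepend 7 zero(s) on the left.
  011100110000011  ->  keep [01110011], discard [0000011], prepend 0000000
= 000000001110011

Answer: 000000001110011 (115)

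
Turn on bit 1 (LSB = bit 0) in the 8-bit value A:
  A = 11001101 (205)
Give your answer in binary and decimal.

Mask = 1 << 1 = 00000010
Bit 1 of A is 0, so OR-ing with the mask flips it to 1.
  11001101
| 00000010
----------
  11001111

Answer: 11001111 (207)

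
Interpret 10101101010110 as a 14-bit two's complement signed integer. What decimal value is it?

MSB is 1, so the value is negative. Find the magnitude:
1. Invert bits:  01010010101001
2. Add 1:        01010010101010  = 5290
3. Apply sign:   -5290

Answer: -5290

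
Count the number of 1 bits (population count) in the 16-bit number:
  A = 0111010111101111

0111010111101111
1-bits at positions (from bit 0 = LSB): 0, 1, 2, 3, 5, 6, 7, 8, 10, 12, 13, 14
Count = 12

Answer: 12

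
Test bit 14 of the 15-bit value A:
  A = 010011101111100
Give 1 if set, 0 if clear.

Bit 14 is the 15th from the right.
  010011101111100
  ^
That bit is 0.

Answer: 0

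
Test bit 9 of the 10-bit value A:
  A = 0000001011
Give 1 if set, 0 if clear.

Bit 9 is the 10th from the right.
  0000001011
  ^
That bit is 0.

Answer: 0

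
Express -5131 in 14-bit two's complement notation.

1. Binary of +5131:  01010000001011
2. Invert bits:     10101111110100
3. Add 1:           10101111110101

Answer: 10101111110101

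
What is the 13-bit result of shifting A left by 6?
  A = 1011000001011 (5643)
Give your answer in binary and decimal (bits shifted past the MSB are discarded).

Shift left by 6: drop the top 6 bit(s), append 6 zero(s) on the right.
  1011000001011  ->  discard [101100], keep [0001011], append 000000
= 0001011000000

Answer: 0001011000000 (704)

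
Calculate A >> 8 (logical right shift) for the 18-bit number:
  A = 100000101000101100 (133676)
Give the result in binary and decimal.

Logical shift right by 8: drop the bottom 8 bit(s), prepend 8 zero(s) on the left.
  100000101000101100  ->  keep [1000001010], discard [00101100], prepend 00000000
= 000000001000001010

Answer: 000000001000001010 (522)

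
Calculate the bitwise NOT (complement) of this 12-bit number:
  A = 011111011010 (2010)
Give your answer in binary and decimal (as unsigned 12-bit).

Flip each bit (0->1, 1->0):
  011111011010
  100000100101

Answer: 100000100101 (2085)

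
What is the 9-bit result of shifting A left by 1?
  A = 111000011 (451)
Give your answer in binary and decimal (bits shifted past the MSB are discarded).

Shift left by 1: drop the top 1 bit(s), append 1 zero(s) on the right.
  111000011  ->  discard [1], keep [11000011], append 0
= 110000110

Answer: 110000110 (390)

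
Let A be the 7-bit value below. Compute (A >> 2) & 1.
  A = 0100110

Bit 2 is the 3rd from the right.
  0100110
      ^
That bit is 1.

Answer: 1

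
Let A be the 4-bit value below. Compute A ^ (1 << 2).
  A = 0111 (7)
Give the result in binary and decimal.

Mask = 1 << 2 = 0100
Bit 2 of A is 1; XOR with the mask flips it to 0.
  0111
^ 0100
------
  0011

Answer: 0011 (3)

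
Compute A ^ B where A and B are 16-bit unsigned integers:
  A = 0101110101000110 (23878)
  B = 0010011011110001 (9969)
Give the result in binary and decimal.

Apply ^ to each column (1 where bits differ):
  0101110101000110
^ 0010011011110001
------------------
  0111101110110111

Answer: 0111101110110111 (31671)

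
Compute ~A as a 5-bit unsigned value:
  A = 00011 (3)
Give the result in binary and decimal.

Flip each bit (0->1, 1->0):
  00011
  11100

Answer: 11100 (28)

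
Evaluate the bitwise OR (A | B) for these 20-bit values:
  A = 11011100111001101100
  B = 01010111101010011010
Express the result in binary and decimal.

Apply | to each column (1 where either bit is 1):
  11011100111001101100
| 01010111101010011010
----------------------
  11011111111011111110

Answer: 11011111111011111110 (917246)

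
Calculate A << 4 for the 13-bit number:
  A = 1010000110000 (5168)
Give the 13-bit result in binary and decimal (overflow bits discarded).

Shift left by 4: drop the top 4 bit(s), append 4 zero(s) on the right.
  1010000110000  ->  discard [1010], keep [000110000], append 0000
= 0001100000000

Answer: 0001100000000 (768)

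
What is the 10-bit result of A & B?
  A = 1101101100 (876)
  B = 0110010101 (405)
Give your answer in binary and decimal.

Apply & to each column (1 only where both bits are 1):
  1101101100
& 0110010101
------------
  0100000100

Answer: 0100000100 (260)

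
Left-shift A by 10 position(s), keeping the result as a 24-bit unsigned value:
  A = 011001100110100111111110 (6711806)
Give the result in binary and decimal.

Shift left by 10: drop the top 10 bit(s), append 10 zero(s) on the right.
  011001100110100111111110  ->  discard [0110011001], keep [10100111111110], append 0000000000
= 101001111111100000000000

Answer: 101001111111100000000000 (11008000)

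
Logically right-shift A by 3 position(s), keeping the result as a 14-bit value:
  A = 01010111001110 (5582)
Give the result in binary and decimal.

Logical shift right by 3: drop the bottom 3 bit(s), prepend 3 zero(s) on the left.
  01010111001110  ->  keep [01010111001], discard [110], prepend 000
= 00001010111001

Answer: 00001010111001 (697)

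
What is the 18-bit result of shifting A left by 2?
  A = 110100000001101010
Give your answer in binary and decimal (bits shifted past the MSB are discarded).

Shift left by 2: drop the top 2 bit(s), append 2 zero(s) on the right.
  110100000001101010  ->  discard [11], keep [0100000001101010], append 00
= 010000000110101000

Answer: 010000000110101000 (65960)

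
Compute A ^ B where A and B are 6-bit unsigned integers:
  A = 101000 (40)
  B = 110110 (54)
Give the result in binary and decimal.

Apply ^ to each column (1 where bits differ):
  101000
^ 110110
--------
  011110

Answer: 011110 (30)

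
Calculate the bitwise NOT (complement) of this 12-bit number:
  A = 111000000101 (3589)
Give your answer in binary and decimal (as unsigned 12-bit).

Flip each bit (0->1, 1->0):
  111000000101
  000111111010

Answer: 000111111010 (506)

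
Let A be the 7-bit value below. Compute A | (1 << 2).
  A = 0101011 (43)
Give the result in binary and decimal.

Mask = 1 << 2 = 0000100
Bit 2 of A is 0, so OR-ing with the mask flips it to 1.
  0101011
| 0000100
---------
  0101111

Answer: 0101111 (47)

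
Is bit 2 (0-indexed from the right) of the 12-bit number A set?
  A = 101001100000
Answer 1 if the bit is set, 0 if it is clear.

Bit 2 is the 3rd from the right.
  101001100000
           ^
That bit is 0.

Answer: 0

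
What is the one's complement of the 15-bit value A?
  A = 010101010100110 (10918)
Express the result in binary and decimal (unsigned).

Flip each bit (0->1, 1->0):
  010101010100110
  101010101011001

Answer: 101010101011001 (21849)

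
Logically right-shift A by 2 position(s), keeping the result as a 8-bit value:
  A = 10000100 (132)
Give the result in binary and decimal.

Logical shift right by 2: drop the bottom 2 bit(s), prepend 2 zero(s) on the left.
  10000100  ->  keep [100001], discard [00], prepend 00
= 00100001

Answer: 00100001 (33)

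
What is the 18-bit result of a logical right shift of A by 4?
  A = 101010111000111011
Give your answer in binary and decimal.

Logical shift right by 4: drop the bottom 4 bit(s), prepend 4 zero(s) on the left.
  101010111000111011  ->  keep [10101011100011], discard [1011], prepend 0000
= 000010101011100011

Answer: 000010101011100011 (10979)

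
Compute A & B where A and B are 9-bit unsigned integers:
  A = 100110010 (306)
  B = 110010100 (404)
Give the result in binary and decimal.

Apply & to each column (1 only where both bits are 1):
  100110010
& 110010100
-----------
  100010000

Answer: 100010000 (272)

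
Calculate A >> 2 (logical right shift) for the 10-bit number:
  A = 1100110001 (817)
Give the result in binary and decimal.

Logical shift right by 2: drop the bottom 2 bit(s), prepend 2 zero(s) on the left.
  1100110001  ->  keep [11001100], discard [01], prepend 00
= 0011001100

Answer: 0011001100 (204)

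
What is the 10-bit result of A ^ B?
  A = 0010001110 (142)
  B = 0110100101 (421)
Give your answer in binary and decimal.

Apply ^ to each column (1 where bits differ):
  0010001110
^ 0110100101
------------
  0100101011

Answer: 0100101011 (299)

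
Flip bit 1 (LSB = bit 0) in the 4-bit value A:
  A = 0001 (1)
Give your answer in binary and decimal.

Mask = 1 << 1 = 0010
Bit 1 of A is 0; XOR with the mask flips it to 1.
  0001
^ 0010
------
  0011

Answer: 0011 (3)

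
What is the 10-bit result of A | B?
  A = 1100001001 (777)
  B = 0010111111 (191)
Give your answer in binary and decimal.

Apply | to each column (1 where either bit is 1):
  1100001001
| 0010111111
------------
  1110111111

Answer: 1110111111 (959)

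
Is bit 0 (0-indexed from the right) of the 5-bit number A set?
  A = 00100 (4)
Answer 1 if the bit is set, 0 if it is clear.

Bit 0 is the 1st from the right.
  00100
      ^
That bit is 0.

Answer: 0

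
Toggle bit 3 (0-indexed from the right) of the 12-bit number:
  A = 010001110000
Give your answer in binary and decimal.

Mask = 1 << 3 = 000000001000
Bit 3 of A is 0; XOR with the mask flips it to 1.
  010001110000
^ 000000001000
--------------
  010001111000

Answer: 010001111000 (1144)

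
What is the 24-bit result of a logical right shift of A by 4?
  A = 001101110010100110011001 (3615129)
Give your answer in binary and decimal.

Logical shift right by 4: drop the bottom 4 bit(s), prepend 4 zero(s) on the left.
  001101110010100110011001  ->  keep [00110111001010011001], discard [1001], prepend 0000
= 000000110111001010011001

Answer: 000000110111001010011001 (225945)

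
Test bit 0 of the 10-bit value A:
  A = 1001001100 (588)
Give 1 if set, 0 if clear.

Bit 0 is the 1st from the right.
  1001001100
           ^
That bit is 0.

Answer: 0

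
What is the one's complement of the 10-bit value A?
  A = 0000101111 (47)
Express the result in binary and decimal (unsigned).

Flip each bit (0->1, 1->0):
  0000101111
  1111010000

Answer: 1111010000 (976)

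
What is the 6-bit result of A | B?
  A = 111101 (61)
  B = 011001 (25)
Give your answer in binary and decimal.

Apply | to each column (1 where either bit is 1):
  111101
| 011001
--------
  111101

Answer: 111101 (61)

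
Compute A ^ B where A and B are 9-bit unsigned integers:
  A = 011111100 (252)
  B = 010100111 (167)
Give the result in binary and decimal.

Apply ^ to each column (1 where bits differ):
  011111100
^ 010100111
-----------
  001011011

Answer: 001011011 (91)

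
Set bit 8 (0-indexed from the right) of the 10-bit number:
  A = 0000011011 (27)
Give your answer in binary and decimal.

Mask = 1 << 8 = 0100000000
Bit 8 of A is 0, so OR-ing with the mask flips it to 1.
  0000011011
| 0100000000
------------
  0100011011

Answer: 0100011011 (283)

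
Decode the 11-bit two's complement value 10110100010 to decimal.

MSB is 1, so the value is negative. Find the magnitude:
1. Invert bits:  01001011101
2. Add 1:        01001011110  = 606
3. Apply sign:   -606

Answer: -606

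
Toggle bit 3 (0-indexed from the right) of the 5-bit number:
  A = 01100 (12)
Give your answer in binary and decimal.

Mask = 1 << 3 = 01000
Bit 3 of A is 1; XOR with the mask flips it to 0.
  01100
^ 01000
-------
  00100

Answer: 00100 (4)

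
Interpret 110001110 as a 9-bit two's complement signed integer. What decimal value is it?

MSB is 1, so the value is negative. Find the magnitude:
1. Invert bits:  001110001
2. Add 1:        001110010  = 114
3. Apply sign:   -114

Answer: -114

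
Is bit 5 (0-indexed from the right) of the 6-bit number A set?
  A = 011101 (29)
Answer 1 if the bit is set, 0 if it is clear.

Bit 5 is the 6th from the right.
  011101
  ^
That bit is 0.

Answer: 0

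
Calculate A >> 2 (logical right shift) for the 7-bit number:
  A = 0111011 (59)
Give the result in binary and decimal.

Logical shift right by 2: drop the bottom 2 bit(s), prepend 2 zero(s) on the left.
  0111011  ->  keep [01110], discard [11], prepend 00
= 0001110

Answer: 0001110 (14)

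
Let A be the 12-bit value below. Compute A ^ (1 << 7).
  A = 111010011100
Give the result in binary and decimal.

Mask = 1 << 7 = 000010000000
Bit 7 of A is 1; XOR with the mask flips it to 0.
  111010011100
^ 000010000000
--------------
  111000011100

Answer: 111000011100 (3612)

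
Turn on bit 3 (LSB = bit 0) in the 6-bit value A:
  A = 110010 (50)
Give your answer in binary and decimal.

Mask = 1 << 3 = 001000
Bit 3 of A is 0, so OR-ing with the mask flips it to 1.
  110010
| 001000
--------
  111010

Answer: 111010 (58)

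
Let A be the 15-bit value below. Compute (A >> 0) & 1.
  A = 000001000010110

Bit 0 is the 1st from the right.
  000001000010110
                ^
That bit is 0.

Answer: 0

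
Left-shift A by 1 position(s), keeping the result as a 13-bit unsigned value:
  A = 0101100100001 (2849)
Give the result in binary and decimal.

Shift left by 1: drop the top 1 bit(s), append 1 zero(s) on the right.
  0101100100001  ->  discard [0], keep [101100100001], append 0
= 1011001000010

Answer: 1011001000010 (5698)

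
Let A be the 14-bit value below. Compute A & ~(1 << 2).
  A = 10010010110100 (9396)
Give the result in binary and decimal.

Mask = ~(1 << 2) = 11111111111011
Bit 2 of A is 1, so AND-ing with the mask clears it to 0.
  10010010110100
& 11111111111011
----------------
  10010010110000

Answer: 10010010110000 (9392)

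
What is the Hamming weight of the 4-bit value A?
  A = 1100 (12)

1100
1-bits at positions (from bit 0 = LSB): 2, 3
Count = 2

Answer: 2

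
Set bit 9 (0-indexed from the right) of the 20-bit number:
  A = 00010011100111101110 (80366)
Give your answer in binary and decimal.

Mask = 1 << 9 = 00000000001000000000
Bit 9 of A is 0, so OR-ing with the mask flips it to 1.
  00010011100111101110
| 00000000001000000000
----------------------
  00010011101111101110

Answer: 00010011101111101110 (80878)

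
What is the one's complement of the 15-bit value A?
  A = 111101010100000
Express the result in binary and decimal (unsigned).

Flip each bit (0->1, 1->0):
  111101010100000
  000010101011111

Answer: 000010101011111 (1375)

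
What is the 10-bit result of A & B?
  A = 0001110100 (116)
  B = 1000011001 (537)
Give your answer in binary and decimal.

Apply & to each column (1 only where both bits are 1):
  0001110100
& 1000011001
------------
  0000010000

Answer: 0000010000 (16)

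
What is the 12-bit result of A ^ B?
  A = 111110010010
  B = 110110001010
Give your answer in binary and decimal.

Apply ^ to each column (1 where bits differ):
  111110010010
^ 110110001010
--------------
  001000011000

Answer: 001000011000 (536)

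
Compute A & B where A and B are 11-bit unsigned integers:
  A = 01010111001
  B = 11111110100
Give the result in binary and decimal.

Apply & to each column (1 only where both bits are 1):
  01010111001
& 11111110100
-------------
  01010110000

Answer: 01010110000 (688)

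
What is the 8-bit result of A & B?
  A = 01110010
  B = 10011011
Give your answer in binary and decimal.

Apply & to each column (1 only where both bits are 1):
  01110010
& 10011011
----------
  00010010

Answer: 00010010 (18)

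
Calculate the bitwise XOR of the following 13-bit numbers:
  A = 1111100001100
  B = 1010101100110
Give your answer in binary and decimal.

Apply ^ to each column (1 where bits differ):
  1111100001100
^ 1010101100110
---------------
  0101001101010

Answer: 0101001101010 (2666)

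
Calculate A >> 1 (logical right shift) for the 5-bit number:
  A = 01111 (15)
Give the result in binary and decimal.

Logical shift right by 1: drop the bottom 1 bit(s), prepend 1 zero(s) on the left.
  01111  ->  keep [0111], discard [1], prepend 0
= 00111

Answer: 00111 (7)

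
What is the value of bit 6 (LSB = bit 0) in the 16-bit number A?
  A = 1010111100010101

Bit 6 is the 7th from the right.
  1010111100010101
           ^
That bit is 0.

Answer: 0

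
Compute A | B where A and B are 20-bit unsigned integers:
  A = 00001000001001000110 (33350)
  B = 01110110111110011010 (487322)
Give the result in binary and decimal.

Apply | to each column (1 where either bit is 1):
  00001000001001000110
| 01110110111110011010
----------------------
  01111110111111011110

Answer: 01111110111111011110 (520158)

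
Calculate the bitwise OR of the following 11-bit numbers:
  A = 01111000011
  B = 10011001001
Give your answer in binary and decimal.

Apply | to each column (1 where either bit is 1):
  01111000011
| 10011001001
-------------
  11111001011

Answer: 11111001011 (1995)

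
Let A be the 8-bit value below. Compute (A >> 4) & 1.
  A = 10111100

Bit 4 is the 5th from the right.
  10111100
     ^
That bit is 1.

Answer: 1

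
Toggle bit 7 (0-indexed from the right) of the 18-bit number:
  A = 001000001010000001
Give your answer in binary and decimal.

Mask = 1 << 7 = 000000000010000000
Bit 7 of A is 1; XOR with the mask flips it to 0.
  001000001010000001
^ 000000000010000000
--------------------
  001000001000000001

Answer: 001000001000000001 (33281)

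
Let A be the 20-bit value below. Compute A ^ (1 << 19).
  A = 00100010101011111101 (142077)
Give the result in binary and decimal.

Mask = 1 << 19 = 10000000000000000000
Bit 19 of A is 0; XOR with the mask flips it to 1.
  00100010101011111101
^ 10000000000000000000
----------------------
  10100010101011111101

Answer: 10100010101011111101 (666365)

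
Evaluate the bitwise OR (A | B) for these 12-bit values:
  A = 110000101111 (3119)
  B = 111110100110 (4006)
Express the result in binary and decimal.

Apply | to each column (1 where either bit is 1):
  110000101111
| 111110100110
--------------
  111110101111

Answer: 111110101111 (4015)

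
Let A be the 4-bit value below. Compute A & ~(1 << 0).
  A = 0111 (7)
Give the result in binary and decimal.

Mask = ~(1 << 0) = 1110
Bit 0 of A is 1, so AND-ing with the mask clears it to 0.
  0111
& 1110
------
  0110

Answer: 0110 (6)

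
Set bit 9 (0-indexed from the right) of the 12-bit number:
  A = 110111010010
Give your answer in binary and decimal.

Mask = 1 << 9 = 001000000000
Bit 9 of A is 0, so OR-ing with the mask flips it to 1.
  110111010010
| 001000000000
--------------
  111111010010

Answer: 111111010010 (4050)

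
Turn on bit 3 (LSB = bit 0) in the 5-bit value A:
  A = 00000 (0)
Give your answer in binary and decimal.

Mask = 1 << 3 = 01000
Bit 3 of A is 0, so OR-ing with the mask flips it to 1.
  00000
| 01000
-------
  01000

Answer: 01000 (8)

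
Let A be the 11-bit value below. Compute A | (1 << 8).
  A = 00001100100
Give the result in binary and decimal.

Mask = 1 << 8 = 00100000000
Bit 8 of A is 0, so OR-ing with the mask flips it to 1.
  00001100100
| 00100000000
-------------
  00101100100

Answer: 00101100100 (356)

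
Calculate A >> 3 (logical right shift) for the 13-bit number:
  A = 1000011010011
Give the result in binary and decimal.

Logical shift right by 3: drop the bottom 3 bit(s), prepend 3 zero(s) on the left.
  1000011010011  ->  keep [1000011010], discard [011], prepend 000
= 0001000011010

Answer: 0001000011010 (538)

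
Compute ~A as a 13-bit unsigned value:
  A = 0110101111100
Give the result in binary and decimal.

Flip each bit (0->1, 1->0):
  0110101111100
  1001010000011

Answer: 1001010000011 (4739)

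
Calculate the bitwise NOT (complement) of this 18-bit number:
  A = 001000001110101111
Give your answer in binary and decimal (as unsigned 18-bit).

Flip each bit (0->1, 1->0):
  001000001110101111
  110111110001010000

Answer: 110111110001010000 (228432)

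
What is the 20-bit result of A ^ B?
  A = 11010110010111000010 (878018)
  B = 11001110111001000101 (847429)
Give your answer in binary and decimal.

Apply ^ to each column (1 where bits differ):
  11010110010111000010
^ 11001110111001000101
----------------------
  00011000101110000111

Answer: 00011000101110000111 (101255)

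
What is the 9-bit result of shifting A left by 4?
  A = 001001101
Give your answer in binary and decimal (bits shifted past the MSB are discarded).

Shift left by 4: drop the top 4 bit(s), append 4 zero(s) on the right.
  001001101  ->  discard [0010], keep [01101], append 0000
= 011010000

Answer: 011010000 (208)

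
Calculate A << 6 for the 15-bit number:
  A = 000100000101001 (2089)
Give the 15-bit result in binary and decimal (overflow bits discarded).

Shift left by 6: drop the top 6 bit(s), append 6 zero(s) on the right.
  000100000101001  ->  discard [000100], keep [000101001], append 000000
= 000101001000000

Answer: 000101001000000 (2624)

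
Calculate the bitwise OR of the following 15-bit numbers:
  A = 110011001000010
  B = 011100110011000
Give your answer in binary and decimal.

Apply | to each column (1 where either bit is 1):
  110011001000010
| 011100110011000
-----------------
  111111111011010

Answer: 111111111011010 (32730)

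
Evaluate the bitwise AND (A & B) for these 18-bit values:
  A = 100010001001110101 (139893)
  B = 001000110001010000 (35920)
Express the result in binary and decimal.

Apply & to each column (1 only where both bits are 1):
  100010001001110101
& 001000110001010000
--------------------
  000000000001010000

Answer: 000000000001010000 (80)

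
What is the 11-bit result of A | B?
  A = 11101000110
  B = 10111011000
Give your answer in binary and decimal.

Apply | to each column (1 where either bit is 1):
  11101000110
| 10111011000
-------------
  11111011110

Answer: 11111011110 (2014)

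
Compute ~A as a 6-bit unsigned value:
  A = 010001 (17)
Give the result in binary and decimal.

Flip each bit (0->1, 1->0):
  010001
  101110

Answer: 101110 (46)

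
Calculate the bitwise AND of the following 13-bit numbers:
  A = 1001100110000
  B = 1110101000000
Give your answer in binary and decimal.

Apply & to each column (1 only where both bits are 1):
  1001100110000
& 1110101000000
---------------
  1000100000000

Answer: 1000100000000 (4352)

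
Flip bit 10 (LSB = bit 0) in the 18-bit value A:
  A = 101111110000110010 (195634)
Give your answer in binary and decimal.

Mask = 1 << 10 = 000000010000000000
Bit 10 of A is 1; XOR with the mask flips it to 0.
  101111110000110010
^ 000000010000000000
--------------------
  101111100000110010

Answer: 101111100000110010 (194610)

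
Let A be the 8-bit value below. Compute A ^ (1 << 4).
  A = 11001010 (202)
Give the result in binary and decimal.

Mask = 1 << 4 = 00010000
Bit 4 of A is 0; XOR with the mask flips it to 1.
  11001010
^ 00010000
----------
  11011010

Answer: 11011010 (218)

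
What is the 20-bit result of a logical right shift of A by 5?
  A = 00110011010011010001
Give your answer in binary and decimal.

Logical shift right by 5: drop the bottom 5 bit(s), prepend 5 zero(s) on the left.
  00110011010011010001  ->  keep [001100110100110], discard [10001], prepend 00000
= 00000001100110100110

Answer: 00000001100110100110 (6566)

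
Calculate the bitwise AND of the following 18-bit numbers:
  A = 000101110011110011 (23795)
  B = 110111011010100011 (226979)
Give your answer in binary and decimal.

Apply & to each column (1 only where both bits are 1):
  000101110011110011
& 110111011010100011
--------------------
  000101010010100011

Answer: 000101010010100011 (21667)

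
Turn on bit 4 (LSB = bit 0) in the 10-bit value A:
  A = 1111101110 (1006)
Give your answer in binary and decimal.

Mask = 1 << 4 = 0000010000
Bit 4 of A is 0, so OR-ing with the mask flips it to 1.
  1111101110
| 0000010000
------------
  1111111110

Answer: 1111111110 (1022)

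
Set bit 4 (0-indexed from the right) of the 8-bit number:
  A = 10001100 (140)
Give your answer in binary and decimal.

Mask = 1 << 4 = 00010000
Bit 4 of A is 0, so OR-ing with the mask flips it to 1.
  10001100
| 00010000
----------
  10011100

Answer: 10011100 (156)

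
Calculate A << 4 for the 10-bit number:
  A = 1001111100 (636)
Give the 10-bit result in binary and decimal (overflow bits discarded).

Shift left by 4: drop the top 4 bit(s), append 4 zero(s) on the right.
  1001111100  ->  discard [1001], keep [111100], append 0000
= 1111000000

Answer: 1111000000 (960)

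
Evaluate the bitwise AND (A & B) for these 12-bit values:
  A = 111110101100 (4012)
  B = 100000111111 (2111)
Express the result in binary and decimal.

Apply & to each column (1 only where both bits are 1):
  111110101100
& 100000111111
--------------
  100000101100

Answer: 100000101100 (2092)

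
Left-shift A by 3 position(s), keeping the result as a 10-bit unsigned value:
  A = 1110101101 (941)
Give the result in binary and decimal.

Shift left by 3: drop the top 3 bit(s), append 3 zero(s) on the right.
  1110101101  ->  discard [111], keep [0101101], append 000
= 0101101000

Answer: 0101101000 (360)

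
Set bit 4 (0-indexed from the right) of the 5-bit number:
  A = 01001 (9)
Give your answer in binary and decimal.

Mask = 1 << 4 = 10000
Bit 4 of A is 0, so OR-ing with the mask flips it to 1.
  01001
| 10000
-------
  11001

Answer: 11001 (25)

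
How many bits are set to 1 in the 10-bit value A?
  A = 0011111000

0011111000
1-bits at positions (from bit 0 = LSB): 3, 4, 5, 6, 7
Count = 5

Answer: 5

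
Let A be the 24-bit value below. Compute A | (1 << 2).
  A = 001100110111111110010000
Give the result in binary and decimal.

Mask = 1 << 2 = 000000000000000000000100
Bit 2 of A is 0, so OR-ing with the mask flips it to 1.
  001100110111111110010000
| 000000000000000000000100
--------------------------
  001100110111111110010100

Answer: 001100110111111110010100 (3374996)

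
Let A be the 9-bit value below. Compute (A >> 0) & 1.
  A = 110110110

Bit 0 is the 1st from the right.
  110110110
          ^
That bit is 0.

Answer: 0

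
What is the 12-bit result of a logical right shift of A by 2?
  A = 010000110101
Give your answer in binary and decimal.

Logical shift right by 2: drop the bottom 2 bit(s), prepend 2 zero(s) on the left.
  010000110101  ->  keep [0100001101], discard [01], prepend 00
= 000100001101

Answer: 000100001101 (269)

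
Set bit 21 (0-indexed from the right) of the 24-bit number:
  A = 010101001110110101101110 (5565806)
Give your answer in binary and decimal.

Mask = 1 << 21 = 001000000000000000000000
Bit 21 of A is 0, so OR-ing with the mask flips it to 1.
  010101001110110101101110
| 001000000000000000000000
--------------------------
  011101001110110101101110

Answer: 011101001110110101101110 (7662958)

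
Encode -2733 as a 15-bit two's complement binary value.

1. Binary of +2733:  000101010101101
2. Invert bits:     111010101010010
3. Add 1:           111010101010011

Answer: 111010101010011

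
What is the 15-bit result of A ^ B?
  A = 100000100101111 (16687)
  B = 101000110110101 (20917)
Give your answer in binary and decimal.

Apply ^ to each column (1 where bits differ):
  100000100101111
^ 101000110110101
-----------------
  001000010011010

Answer: 001000010011010 (4250)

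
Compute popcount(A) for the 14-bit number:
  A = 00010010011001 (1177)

00010010011001
1-bits at positions (from bit 0 = LSB): 0, 3, 4, 7, 10
Count = 5

Answer: 5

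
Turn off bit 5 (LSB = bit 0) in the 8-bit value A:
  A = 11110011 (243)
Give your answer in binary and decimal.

Mask = ~(1 << 5) = 11011111
Bit 5 of A is 1, so AND-ing with the mask clears it to 0.
  11110011
& 11011111
----------
  11010011

Answer: 11010011 (211)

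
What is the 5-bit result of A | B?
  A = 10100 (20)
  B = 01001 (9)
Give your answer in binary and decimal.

Apply | to each column (1 where either bit is 1):
  10100
| 01001
-------
  11101

Answer: 11101 (29)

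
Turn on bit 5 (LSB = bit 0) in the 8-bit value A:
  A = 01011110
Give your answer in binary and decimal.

Mask = 1 << 5 = 00100000
Bit 5 of A is 0, so OR-ing with the mask flips it to 1.
  01011110
| 00100000
----------
  01111110

Answer: 01111110 (126)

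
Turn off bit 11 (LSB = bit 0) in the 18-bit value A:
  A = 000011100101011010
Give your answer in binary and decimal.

Mask = ~(1 << 11) = 111111011111111111
Bit 11 of A is 1, so AND-ing with the mask clears it to 0.
  000011100101011010
& 111111011111111111
--------------------
  000011000101011010

Answer: 000011000101011010 (12634)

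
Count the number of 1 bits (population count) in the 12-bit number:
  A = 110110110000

110110110000
1-bits at positions (from bit 0 = LSB): 4, 5, 7, 8, 10, 11
Count = 6

Answer: 6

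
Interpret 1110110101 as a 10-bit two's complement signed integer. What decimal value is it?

MSB is 1, so the value is negative. Find the magnitude:
1. Invert bits:  0001001010
2. Add 1:        0001001011  = 75
3. Apply sign:   -75

Answer: -75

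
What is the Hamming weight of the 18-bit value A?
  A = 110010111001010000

110010111001010000
1-bits at positions (from bit 0 = LSB): 4, 6, 9, 10, 11, 13, 16, 17
Count = 8

Answer: 8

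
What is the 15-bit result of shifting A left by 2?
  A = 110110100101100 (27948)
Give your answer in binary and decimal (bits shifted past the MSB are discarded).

Shift left by 2: drop the top 2 bit(s), append 2 zero(s) on the right.
  110110100101100  ->  discard [11], keep [0110100101100], append 00
= 011010010110000

Answer: 011010010110000 (13488)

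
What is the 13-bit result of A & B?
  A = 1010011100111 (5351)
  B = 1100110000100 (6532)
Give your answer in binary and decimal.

Apply & to each column (1 only where both bits are 1):
  1010011100111
& 1100110000100
---------------
  1000010000100

Answer: 1000010000100 (4228)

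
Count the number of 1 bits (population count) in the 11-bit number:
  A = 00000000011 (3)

00000000011
1-bits at positions (from bit 0 = LSB): 0, 1
Count = 2

Answer: 2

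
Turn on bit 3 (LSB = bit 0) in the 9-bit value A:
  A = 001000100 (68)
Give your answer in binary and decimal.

Mask = 1 << 3 = 000001000
Bit 3 of A is 0, so OR-ing with the mask flips it to 1.
  001000100
| 000001000
-----------
  001001100

Answer: 001001100 (76)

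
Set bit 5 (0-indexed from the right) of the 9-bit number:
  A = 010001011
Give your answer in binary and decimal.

Mask = 1 << 5 = 000100000
Bit 5 of A is 0, so OR-ing with the mask flips it to 1.
  010001011
| 000100000
-----------
  010101011

Answer: 010101011 (171)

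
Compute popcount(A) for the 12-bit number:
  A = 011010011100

011010011100
1-bits at positions (from bit 0 = LSB): 2, 3, 4, 7, 9, 10
Count = 6

Answer: 6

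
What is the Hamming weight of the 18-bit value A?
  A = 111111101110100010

111111101110100010
1-bits at positions (from bit 0 = LSB): 1, 5, 7, 8, 9, 11, 12, 13, 14, 15, 16, 17
Count = 12

Answer: 12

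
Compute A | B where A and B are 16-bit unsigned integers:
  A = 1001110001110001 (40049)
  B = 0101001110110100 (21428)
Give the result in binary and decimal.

Apply | to each column (1 where either bit is 1):
  1001110001110001
| 0101001110110100
------------------
  1101111111110101

Answer: 1101111111110101 (57333)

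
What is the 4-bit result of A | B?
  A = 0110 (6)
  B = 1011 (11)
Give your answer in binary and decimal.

Apply | to each column (1 where either bit is 1):
  0110
| 1011
------
  1111

Answer: 1111 (15)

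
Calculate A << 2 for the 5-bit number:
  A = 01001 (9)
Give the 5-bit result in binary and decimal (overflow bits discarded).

Shift left by 2: drop the top 2 bit(s), append 2 zero(s) on the right.
  01001  ->  discard [01], keep [001], append 00
= 00100

Answer: 00100 (4)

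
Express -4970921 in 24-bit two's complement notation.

1. Binary of +4970921:  010010111101100110101001
2. Invert bits:     101101000010011001010110
3. Add 1:           101101000010011001010111

Answer: 101101000010011001010111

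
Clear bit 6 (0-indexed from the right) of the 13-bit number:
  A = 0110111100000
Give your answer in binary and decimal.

Mask = ~(1 << 6) = 1111110111111
Bit 6 of A is 1, so AND-ing with the mask clears it to 0.
  0110111100000
& 1111110111111
---------------
  0110110100000

Answer: 0110110100000 (3488)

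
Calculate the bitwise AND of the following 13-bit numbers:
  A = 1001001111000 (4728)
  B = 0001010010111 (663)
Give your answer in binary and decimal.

Apply & to each column (1 only where both bits are 1):
  1001001111000
& 0001010010111
---------------
  0001000010000

Answer: 0001000010000 (528)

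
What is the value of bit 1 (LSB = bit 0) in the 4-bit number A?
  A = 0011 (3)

Bit 1 is the 2nd from the right.
  0011
    ^
That bit is 1.

Answer: 1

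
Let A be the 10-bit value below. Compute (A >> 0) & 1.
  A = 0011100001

Bit 0 is the 1st from the right.
  0011100001
           ^
That bit is 1.

Answer: 1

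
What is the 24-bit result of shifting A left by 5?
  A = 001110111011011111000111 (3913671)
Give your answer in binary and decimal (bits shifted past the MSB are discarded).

Shift left by 5: drop the top 5 bit(s), append 5 zero(s) on the right.
  001110111011011111000111  ->  discard [00111], keep [0111011011111000111], append 00000
= 011101101111100011100000

Answer: 011101101111100011100000 (7796960)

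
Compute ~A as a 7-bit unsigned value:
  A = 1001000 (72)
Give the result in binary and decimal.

Flip each bit (0->1, 1->0):
  1001000
  0110111

Answer: 0110111 (55)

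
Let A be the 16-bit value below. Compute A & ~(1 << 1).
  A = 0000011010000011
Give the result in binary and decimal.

Mask = ~(1 << 1) = 1111111111111101
Bit 1 of A is 1, so AND-ing with the mask clears it to 0.
  0000011010000011
& 1111111111111101
------------------
  0000011010000001

Answer: 0000011010000001 (1665)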